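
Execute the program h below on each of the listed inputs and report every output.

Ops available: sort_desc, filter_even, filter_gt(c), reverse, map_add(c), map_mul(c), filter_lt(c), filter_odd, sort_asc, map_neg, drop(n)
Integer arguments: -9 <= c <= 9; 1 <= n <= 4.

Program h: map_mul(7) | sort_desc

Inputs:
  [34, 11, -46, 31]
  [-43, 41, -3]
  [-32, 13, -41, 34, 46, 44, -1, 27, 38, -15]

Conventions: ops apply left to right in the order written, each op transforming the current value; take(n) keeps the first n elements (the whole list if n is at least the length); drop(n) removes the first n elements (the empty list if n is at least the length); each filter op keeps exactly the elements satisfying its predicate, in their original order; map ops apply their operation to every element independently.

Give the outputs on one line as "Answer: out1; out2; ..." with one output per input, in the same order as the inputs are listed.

Execution, op by op:
  [34, 11, -46, 31] -> [238, 77, -322, 217] -> [238, 217, 77, -322]
  [-43, 41, -3] -> [-301, 287, -21] -> [287, -21, -301]
  [-32, 13, -41, 34, 46, 44, -1, 27, 38, -15] -> [-224, 91, -287, 238, 322, 308, -7, 189, 266, -105] -> [322, 308, 266, 238, 189, 91, -7, -105, -224, -287]

[238, 217, 77, -322]; [287, -21, -301]; [322, 308, 266, 238, 189, 91, -7, -105, -224, -287]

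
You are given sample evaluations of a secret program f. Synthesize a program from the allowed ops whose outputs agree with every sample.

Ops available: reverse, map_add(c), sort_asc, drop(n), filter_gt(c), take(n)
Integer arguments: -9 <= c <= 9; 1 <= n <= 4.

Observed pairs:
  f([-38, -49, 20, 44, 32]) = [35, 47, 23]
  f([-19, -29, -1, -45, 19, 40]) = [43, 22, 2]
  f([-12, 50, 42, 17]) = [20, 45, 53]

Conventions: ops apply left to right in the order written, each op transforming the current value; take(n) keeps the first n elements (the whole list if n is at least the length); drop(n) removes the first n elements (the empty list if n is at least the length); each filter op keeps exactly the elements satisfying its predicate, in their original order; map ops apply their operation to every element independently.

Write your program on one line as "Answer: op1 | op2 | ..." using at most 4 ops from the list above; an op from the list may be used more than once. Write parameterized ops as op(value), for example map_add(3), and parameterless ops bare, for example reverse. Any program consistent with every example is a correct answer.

reverse | map_add(3) | filter_gt(0)

Check, running the answer program on each example:
  [-38, -49, 20, 44, 32] -> [32, 44, 20, -49, -38] -> [35, 47, 23, -46, -35] -> [35, 47, 23]
  [-19, -29, -1, -45, 19, 40] -> [40, 19, -45, -1, -29, -19] -> [43, 22, -42, 2, -26, -16] -> [43, 22, 2]
  [-12, 50, 42, 17] -> [17, 42, 50, -12] -> [20, 45, 53, -9] -> [20, 45, 53]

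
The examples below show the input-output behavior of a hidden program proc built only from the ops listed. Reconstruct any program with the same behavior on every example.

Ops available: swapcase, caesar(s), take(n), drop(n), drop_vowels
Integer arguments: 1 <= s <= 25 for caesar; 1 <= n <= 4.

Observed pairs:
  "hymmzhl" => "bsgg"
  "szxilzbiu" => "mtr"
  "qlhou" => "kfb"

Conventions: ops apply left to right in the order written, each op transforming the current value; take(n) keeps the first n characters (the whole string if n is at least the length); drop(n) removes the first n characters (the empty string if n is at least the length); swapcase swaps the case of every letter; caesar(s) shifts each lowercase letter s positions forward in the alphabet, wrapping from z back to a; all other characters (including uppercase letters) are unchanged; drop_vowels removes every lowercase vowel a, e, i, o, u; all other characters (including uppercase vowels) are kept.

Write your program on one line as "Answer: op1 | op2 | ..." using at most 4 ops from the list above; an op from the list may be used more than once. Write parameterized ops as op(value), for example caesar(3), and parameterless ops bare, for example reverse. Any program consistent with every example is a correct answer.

take(4) | drop_vowels | caesar(20)

Check, running the answer program on each example:
  "hymmzhl" -> "hymm" -> "hymm" -> "bsgg"
  "szxilzbiu" -> "szxi" -> "szx" -> "mtr"
  "qlhou" -> "qlho" -> "qlh" -> "kfb"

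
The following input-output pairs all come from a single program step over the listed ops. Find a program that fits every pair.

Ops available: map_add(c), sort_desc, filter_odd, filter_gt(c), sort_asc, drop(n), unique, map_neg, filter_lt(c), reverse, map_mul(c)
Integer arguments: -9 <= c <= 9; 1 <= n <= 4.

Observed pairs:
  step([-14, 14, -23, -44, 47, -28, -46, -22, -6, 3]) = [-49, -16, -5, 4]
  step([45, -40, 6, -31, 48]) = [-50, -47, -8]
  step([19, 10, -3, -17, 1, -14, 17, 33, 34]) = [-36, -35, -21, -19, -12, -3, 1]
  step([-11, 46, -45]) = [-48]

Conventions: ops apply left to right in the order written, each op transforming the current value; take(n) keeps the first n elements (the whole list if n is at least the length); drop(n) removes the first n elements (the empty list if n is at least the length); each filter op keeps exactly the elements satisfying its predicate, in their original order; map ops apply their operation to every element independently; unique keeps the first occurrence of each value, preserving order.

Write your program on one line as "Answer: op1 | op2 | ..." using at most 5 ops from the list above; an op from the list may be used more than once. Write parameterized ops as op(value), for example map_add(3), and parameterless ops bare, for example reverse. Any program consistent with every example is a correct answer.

reverse | filter_gt(-9) | map_add(2) | map_neg | sort_asc

Check, running the answer program on each example:
  [-14, 14, -23, -44, 47, -28, -46, -22, -6, 3] -> [3, -6, -22, -46, -28, 47, -44, -23, 14, -14] -> [3, -6, 47, 14] -> [5, -4, 49, 16] -> [-5, 4, -49, -16] -> [-49, -16, -5, 4]
  [45, -40, 6, -31, 48] -> [48, -31, 6, -40, 45] -> [48, 6, 45] -> [50, 8, 47] -> [-50, -8, -47] -> [-50, -47, -8]
  [19, 10, -3, -17, 1, -14, 17, 33, 34] -> [34, 33, 17, -14, 1, -17, -3, 10, 19] -> [34, 33, 17, 1, -3, 10, 19] -> [36, 35, 19, 3, -1, 12, 21] -> [-36, -35, -19, -3, 1, -12, -21] -> [-36, -35, -21, -19, -12, -3, 1]
  [-11, 46, -45] -> [-45, 46, -11] -> [46] -> [48] -> [-48] -> [-48]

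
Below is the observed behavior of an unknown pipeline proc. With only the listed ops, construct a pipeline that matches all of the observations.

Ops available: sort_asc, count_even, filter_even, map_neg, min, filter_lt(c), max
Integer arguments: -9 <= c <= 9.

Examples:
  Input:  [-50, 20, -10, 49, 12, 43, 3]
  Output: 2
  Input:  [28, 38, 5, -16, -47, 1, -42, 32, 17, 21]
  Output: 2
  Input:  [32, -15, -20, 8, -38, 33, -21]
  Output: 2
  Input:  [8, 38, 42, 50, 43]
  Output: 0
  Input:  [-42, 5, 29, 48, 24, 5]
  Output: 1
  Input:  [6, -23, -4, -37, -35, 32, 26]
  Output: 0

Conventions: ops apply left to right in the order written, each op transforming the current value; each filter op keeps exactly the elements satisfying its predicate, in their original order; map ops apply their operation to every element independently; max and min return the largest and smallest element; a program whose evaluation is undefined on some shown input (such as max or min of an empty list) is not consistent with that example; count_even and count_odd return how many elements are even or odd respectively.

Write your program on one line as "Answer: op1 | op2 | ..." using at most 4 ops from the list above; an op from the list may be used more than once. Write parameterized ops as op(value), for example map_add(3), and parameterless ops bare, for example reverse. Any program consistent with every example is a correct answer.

filter_lt(-4) | filter_even | count_even

Check, running the answer program on each example:
  [-50, 20, -10, 49, 12, 43, 3] -> [-50, -10] -> [-50, -10] -> 2
  [28, 38, 5, -16, -47, 1, -42, 32, 17, 21] -> [-16, -47, -42] -> [-16, -42] -> 2
  [32, -15, -20, 8, -38, 33, -21] -> [-15, -20, -38, -21] -> [-20, -38] -> 2
  [8, 38, 42, 50, 43] -> [] -> [] -> 0
  [-42, 5, 29, 48, 24, 5] -> [-42] -> [-42] -> 1
  [6, -23, -4, -37, -35, 32, 26] -> [-23, -37, -35] -> [] -> 0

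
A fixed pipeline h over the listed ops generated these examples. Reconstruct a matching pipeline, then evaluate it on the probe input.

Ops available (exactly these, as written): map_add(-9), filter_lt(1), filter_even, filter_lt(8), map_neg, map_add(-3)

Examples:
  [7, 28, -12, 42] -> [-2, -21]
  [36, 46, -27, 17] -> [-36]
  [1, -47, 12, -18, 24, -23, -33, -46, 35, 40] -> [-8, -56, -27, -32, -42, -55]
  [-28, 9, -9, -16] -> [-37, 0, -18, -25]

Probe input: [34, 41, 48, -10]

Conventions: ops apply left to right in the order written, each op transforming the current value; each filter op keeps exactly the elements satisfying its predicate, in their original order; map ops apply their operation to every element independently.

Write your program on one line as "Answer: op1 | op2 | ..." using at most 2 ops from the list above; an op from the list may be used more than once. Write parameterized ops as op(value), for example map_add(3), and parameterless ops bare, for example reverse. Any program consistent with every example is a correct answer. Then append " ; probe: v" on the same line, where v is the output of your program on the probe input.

map_add(-9) | filter_lt(1) ; probe: [-19]

Check, running the answer program on each example:
  [7, 28, -12, 42] -> [-2, 19, -21, 33] -> [-2, -21]
  [36, 46, -27, 17] -> [27, 37, -36, 8] -> [-36]
  [1, -47, 12, -18, 24, -23, -33, -46, 35, 40] -> [-8, -56, 3, -27, 15, -32, -42, -55, 26, 31] -> [-8, -56, -27, -32, -42, -55]
  [-28, 9, -9, -16] -> [-37, 0, -18, -25] -> [-37, 0, -18, -25]
  probe: [34, 41, 48, -10] -> [25, 32, 39, -19] -> [-19]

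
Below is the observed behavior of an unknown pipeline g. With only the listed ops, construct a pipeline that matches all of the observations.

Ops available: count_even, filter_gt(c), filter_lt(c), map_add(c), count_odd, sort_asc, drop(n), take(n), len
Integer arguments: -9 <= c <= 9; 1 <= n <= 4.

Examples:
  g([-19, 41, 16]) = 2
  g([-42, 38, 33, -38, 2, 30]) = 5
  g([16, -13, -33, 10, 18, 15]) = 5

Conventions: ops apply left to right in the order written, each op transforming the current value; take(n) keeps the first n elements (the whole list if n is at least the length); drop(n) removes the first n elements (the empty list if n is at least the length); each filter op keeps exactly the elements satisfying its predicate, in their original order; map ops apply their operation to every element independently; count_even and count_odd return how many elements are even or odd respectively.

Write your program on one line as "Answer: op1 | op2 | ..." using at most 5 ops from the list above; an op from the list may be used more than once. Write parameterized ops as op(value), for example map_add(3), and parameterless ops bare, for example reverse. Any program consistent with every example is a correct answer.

sort_asc | map_add(5) | drop(1) | len

Check, running the answer program on each example:
  [-19, 41, 16] -> [-19, 16, 41] -> [-14, 21, 46] -> [21, 46] -> 2
  [-42, 38, 33, -38, 2, 30] -> [-42, -38, 2, 30, 33, 38] -> [-37, -33, 7, 35, 38, 43] -> [-33, 7, 35, 38, 43] -> 5
  [16, -13, -33, 10, 18, 15] -> [-33, -13, 10, 15, 16, 18] -> [-28, -8, 15, 20, 21, 23] -> [-8, 15, 20, 21, 23] -> 5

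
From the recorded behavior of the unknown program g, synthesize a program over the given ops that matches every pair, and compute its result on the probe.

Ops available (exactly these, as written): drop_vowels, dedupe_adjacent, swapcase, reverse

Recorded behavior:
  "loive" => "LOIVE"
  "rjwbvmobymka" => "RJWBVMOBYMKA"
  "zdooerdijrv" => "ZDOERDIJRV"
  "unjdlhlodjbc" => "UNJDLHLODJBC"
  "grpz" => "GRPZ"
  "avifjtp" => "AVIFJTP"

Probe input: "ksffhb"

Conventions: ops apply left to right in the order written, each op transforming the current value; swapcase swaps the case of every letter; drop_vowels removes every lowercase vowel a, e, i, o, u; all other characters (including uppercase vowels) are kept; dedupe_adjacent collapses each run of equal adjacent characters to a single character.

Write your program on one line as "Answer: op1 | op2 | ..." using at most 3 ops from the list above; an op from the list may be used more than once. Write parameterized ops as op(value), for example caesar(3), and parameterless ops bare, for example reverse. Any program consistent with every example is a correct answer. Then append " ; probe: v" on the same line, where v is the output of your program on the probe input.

dedupe_adjacent | swapcase ; probe: "KSFHB"

Check, running the answer program on each example:
  "loive" -> "loive" -> "LOIVE"
  "rjwbvmobymka" -> "rjwbvmobymka" -> "RJWBVMOBYMKA"
  "zdooerdijrv" -> "zdoerdijrv" -> "ZDOERDIJRV"
  "unjdlhlodjbc" -> "unjdlhlodjbc" -> "UNJDLHLODJBC"
  "grpz" -> "grpz" -> "GRPZ"
  "avifjtp" -> "avifjtp" -> "AVIFJTP"
  probe: "ksffhb" -> "ksfhb" -> "KSFHB"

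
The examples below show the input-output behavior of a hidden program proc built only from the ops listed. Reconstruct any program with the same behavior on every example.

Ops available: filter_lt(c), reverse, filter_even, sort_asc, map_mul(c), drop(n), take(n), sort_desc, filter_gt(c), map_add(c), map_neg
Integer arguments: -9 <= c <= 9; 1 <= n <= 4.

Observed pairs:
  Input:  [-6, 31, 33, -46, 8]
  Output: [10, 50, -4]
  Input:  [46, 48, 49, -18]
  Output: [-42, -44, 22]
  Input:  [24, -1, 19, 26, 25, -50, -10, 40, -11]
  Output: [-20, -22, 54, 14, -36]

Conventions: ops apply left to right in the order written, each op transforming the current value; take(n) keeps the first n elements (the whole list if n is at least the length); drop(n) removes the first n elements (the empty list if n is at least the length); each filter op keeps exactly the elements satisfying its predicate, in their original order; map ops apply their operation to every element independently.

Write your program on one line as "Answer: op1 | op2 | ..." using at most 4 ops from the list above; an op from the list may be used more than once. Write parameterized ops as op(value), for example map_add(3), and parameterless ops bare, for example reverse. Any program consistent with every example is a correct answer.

map_add(-4) | filter_even | map_neg

Check, running the answer program on each example:
  [-6, 31, 33, -46, 8] -> [-10, 27, 29, -50, 4] -> [-10, -50, 4] -> [10, 50, -4]
  [46, 48, 49, -18] -> [42, 44, 45, -22] -> [42, 44, -22] -> [-42, -44, 22]
  [24, -1, 19, 26, 25, -50, -10, 40, -11] -> [20, -5, 15, 22, 21, -54, -14, 36, -15] -> [20, 22, -54, -14, 36] -> [-20, -22, 54, 14, -36]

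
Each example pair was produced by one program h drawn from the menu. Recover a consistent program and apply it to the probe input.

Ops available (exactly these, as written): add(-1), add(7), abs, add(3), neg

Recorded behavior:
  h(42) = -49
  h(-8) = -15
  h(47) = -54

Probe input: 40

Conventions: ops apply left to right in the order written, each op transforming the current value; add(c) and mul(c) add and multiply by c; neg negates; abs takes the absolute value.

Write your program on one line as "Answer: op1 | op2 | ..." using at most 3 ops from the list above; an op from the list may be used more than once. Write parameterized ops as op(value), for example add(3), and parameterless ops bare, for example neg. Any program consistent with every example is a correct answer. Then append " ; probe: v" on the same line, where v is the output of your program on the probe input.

abs | add(7) | neg ; probe: -47

Check, running the answer program on each example:
  42 -> 42 -> 49 -> -49
  -8 -> 8 -> 15 -> -15
  47 -> 47 -> 54 -> -54
  probe: 40 -> 40 -> 47 -> -47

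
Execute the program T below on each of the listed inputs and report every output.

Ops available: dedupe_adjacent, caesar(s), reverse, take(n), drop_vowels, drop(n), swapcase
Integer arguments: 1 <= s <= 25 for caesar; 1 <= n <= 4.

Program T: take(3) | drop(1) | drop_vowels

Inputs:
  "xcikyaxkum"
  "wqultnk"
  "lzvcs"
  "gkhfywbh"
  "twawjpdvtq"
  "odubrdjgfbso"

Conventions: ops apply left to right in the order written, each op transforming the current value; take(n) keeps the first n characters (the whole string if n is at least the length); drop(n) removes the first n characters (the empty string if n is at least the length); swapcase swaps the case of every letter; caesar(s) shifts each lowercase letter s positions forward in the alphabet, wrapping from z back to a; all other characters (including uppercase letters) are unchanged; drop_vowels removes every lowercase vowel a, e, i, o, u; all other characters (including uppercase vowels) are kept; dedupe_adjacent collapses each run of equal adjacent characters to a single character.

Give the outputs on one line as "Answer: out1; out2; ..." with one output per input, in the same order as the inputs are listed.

Execution, op by op:
  "xcikyaxkum" -> "xci" -> "ci" -> "c"
  "wqultnk" -> "wqu" -> "qu" -> "q"
  "lzvcs" -> "lzv" -> "zv" -> "zv"
  "gkhfywbh" -> "gkh" -> "kh" -> "kh"
  "twawjpdvtq" -> "twa" -> "wa" -> "w"
  "odubrdjgfbso" -> "odu" -> "du" -> "d"

"c"; "q"; "zv"; "kh"; "w"; "d"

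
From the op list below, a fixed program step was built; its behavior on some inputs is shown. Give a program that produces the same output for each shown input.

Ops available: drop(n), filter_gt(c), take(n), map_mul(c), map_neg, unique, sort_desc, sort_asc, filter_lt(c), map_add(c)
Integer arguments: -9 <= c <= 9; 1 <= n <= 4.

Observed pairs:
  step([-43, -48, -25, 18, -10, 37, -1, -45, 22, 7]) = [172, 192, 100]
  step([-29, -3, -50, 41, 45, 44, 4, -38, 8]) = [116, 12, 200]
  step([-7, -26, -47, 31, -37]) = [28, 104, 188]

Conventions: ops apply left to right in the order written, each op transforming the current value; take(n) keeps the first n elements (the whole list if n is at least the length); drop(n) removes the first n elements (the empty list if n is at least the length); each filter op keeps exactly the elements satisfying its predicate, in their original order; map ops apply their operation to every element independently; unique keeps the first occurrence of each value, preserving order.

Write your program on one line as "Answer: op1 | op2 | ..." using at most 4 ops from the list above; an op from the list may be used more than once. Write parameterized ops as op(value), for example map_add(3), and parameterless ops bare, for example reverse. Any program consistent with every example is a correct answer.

map_mul(-1) | map_mul(4) | filter_gt(-5) | take(3)

Check, running the answer program on each example:
  [-43, -48, -25, 18, -10, 37, -1, -45, 22, 7] -> [43, 48, 25, -18, 10, -37, 1, 45, -22, -7] -> [172, 192, 100, -72, 40, -148, 4, 180, -88, -28] -> [172, 192, 100, 40, 4, 180] -> [172, 192, 100]
  [-29, -3, -50, 41, 45, 44, 4, -38, 8] -> [29, 3, 50, -41, -45, -44, -4, 38, -8] -> [116, 12, 200, -164, -180, -176, -16, 152, -32] -> [116, 12, 200, 152] -> [116, 12, 200]
  [-7, -26, -47, 31, -37] -> [7, 26, 47, -31, 37] -> [28, 104, 188, -124, 148] -> [28, 104, 188, 148] -> [28, 104, 188]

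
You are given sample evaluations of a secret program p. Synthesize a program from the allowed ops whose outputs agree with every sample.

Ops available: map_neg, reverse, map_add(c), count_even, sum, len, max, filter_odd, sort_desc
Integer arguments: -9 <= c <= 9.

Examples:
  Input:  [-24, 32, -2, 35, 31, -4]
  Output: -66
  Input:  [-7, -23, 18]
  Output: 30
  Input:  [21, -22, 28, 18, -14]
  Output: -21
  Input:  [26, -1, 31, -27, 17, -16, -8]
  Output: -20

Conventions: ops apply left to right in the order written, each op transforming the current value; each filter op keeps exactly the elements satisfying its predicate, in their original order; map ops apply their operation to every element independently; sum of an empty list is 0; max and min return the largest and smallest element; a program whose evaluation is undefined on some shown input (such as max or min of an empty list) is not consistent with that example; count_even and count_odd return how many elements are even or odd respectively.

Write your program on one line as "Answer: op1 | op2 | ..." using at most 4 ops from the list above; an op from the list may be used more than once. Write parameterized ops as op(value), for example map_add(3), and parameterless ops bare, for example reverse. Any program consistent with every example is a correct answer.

reverse | map_neg | filter_odd | sum

Check, running the answer program on each example:
  [-24, 32, -2, 35, 31, -4] -> [-4, 31, 35, -2, 32, -24] -> [4, -31, -35, 2, -32, 24] -> [-31, -35] -> -66
  [-7, -23, 18] -> [18, -23, -7] -> [-18, 23, 7] -> [23, 7] -> 30
  [21, -22, 28, 18, -14] -> [-14, 18, 28, -22, 21] -> [14, -18, -28, 22, -21] -> [-21] -> -21
  [26, -1, 31, -27, 17, -16, -8] -> [-8, -16, 17, -27, 31, -1, 26] -> [8, 16, -17, 27, -31, 1, -26] -> [-17, 27, -31, 1] -> -20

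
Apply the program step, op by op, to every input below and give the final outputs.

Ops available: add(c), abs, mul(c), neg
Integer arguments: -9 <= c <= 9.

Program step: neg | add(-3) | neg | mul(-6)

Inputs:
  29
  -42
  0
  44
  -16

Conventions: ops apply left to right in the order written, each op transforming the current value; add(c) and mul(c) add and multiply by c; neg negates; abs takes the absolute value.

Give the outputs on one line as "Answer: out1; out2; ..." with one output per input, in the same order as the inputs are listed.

Execution, op by op:
  29 -> -29 -> -32 -> 32 -> -192
  -42 -> 42 -> 39 -> -39 -> 234
  0 -> 0 -> -3 -> 3 -> -18
  44 -> -44 -> -47 -> 47 -> -282
  -16 -> 16 -> 13 -> -13 -> 78

-192; 234; -18; -282; 78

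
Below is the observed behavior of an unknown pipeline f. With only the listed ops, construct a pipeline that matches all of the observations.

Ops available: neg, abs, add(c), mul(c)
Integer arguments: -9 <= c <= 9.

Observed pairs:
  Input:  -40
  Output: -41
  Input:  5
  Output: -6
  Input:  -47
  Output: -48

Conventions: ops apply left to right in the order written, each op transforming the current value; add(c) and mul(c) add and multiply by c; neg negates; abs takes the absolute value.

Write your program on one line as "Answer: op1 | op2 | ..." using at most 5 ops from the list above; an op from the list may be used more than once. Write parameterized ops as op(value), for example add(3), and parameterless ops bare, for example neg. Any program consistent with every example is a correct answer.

neg | abs | neg | add(-1)

Check, running the answer program on each example:
  -40 -> 40 -> 40 -> -40 -> -41
  5 -> -5 -> 5 -> -5 -> -6
  -47 -> 47 -> 47 -> -47 -> -48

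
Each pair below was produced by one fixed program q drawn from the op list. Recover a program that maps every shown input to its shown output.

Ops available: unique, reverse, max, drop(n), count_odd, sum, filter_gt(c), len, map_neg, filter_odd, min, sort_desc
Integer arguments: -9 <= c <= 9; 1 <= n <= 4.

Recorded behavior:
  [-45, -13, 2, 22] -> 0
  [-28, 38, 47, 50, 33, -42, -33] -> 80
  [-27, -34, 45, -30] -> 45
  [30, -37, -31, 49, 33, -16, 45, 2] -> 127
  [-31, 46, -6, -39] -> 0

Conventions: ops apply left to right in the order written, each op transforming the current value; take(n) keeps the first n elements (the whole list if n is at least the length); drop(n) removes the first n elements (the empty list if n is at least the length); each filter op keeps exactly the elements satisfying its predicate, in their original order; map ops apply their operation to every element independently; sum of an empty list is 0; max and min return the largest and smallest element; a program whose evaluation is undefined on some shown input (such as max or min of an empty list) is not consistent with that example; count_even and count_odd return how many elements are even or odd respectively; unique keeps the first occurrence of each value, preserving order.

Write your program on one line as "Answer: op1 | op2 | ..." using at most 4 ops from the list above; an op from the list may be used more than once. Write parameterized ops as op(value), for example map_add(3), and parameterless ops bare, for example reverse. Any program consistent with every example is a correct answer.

sort_desc | filter_gt(6) | filter_odd | sum

Check, running the answer program on each example:
  [-45, -13, 2, 22] -> [22, 2, -13, -45] -> [22] -> [] -> 0
  [-28, 38, 47, 50, 33, -42, -33] -> [50, 47, 38, 33, -28, -33, -42] -> [50, 47, 38, 33] -> [47, 33] -> 80
  [-27, -34, 45, -30] -> [45, -27, -30, -34] -> [45] -> [45] -> 45
  [30, -37, -31, 49, 33, -16, 45, 2] -> [49, 45, 33, 30, 2, -16, -31, -37] -> [49, 45, 33, 30] -> [49, 45, 33] -> 127
  [-31, 46, -6, -39] -> [46, -6, -31, -39] -> [46] -> [] -> 0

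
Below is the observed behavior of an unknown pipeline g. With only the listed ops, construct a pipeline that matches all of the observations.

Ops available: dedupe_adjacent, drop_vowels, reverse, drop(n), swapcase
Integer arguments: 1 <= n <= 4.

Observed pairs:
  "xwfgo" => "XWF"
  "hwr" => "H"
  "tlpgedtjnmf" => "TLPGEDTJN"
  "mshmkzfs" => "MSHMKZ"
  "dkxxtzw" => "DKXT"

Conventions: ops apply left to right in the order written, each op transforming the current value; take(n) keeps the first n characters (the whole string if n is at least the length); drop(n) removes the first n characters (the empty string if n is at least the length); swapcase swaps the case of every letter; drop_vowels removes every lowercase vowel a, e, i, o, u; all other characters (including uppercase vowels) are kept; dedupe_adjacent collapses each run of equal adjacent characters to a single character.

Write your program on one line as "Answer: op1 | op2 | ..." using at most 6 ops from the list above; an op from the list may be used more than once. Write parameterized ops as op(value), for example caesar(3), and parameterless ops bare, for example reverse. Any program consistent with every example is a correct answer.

reverse | drop(2) | swapcase | dedupe_adjacent | reverse

Check, running the answer program on each example:
  "xwfgo" -> "ogfwx" -> "fwx" -> "FWX" -> "FWX" -> "XWF"
  "hwr" -> "rwh" -> "h" -> "H" -> "H" -> "H"
  "tlpgedtjnmf" -> "fmnjtdegplt" -> "njtdegplt" -> "NJTDEGPLT" -> "NJTDEGPLT" -> "TLPGEDTJN"
  "mshmkzfs" -> "sfzkmhsm" -> "zkmhsm" -> "ZKMHSM" -> "ZKMHSM" -> "MSHMKZ"
  "dkxxtzw" -> "wztxxkd" -> "txxkd" -> "TXXKD" -> "TXKD" -> "DKXT"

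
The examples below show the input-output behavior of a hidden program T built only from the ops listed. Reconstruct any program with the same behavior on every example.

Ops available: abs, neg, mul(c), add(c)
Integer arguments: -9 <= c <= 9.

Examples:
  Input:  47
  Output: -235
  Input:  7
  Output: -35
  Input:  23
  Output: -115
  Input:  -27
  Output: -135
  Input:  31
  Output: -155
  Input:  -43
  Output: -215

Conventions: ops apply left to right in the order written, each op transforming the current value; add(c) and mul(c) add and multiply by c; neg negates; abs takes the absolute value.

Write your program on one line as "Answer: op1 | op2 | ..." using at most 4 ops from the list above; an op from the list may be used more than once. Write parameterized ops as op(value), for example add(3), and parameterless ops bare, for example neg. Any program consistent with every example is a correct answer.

mul(5) | abs | neg

Check, running the answer program on each example:
  47 -> 235 -> 235 -> -235
  7 -> 35 -> 35 -> -35
  23 -> 115 -> 115 -> -115
  -27 -> -135 -> 135 -> -135
  31 -> 155 -> 155 -> -155
  -43 -> -215 -> 215 -> -215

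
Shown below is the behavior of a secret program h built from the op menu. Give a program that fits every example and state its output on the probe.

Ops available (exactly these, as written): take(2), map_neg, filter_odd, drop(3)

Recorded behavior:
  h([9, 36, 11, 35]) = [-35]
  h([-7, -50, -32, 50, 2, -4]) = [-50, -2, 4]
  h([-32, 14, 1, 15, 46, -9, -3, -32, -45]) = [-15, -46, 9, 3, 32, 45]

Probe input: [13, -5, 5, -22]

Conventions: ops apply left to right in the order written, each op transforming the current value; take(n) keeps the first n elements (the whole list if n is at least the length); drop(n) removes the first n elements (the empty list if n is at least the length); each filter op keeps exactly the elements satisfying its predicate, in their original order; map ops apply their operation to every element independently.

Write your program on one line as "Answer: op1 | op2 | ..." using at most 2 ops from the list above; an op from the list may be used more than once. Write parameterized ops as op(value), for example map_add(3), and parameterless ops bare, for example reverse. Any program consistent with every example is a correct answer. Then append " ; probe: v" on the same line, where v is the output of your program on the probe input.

map_neg | drop(3) ; probe: [22]

Check, running the answer program on each example:
  [9, 36, 11, 35] -> [-9, -36, -11, -35] -> [-35]
  [-7, -50, -32, 50, 2, -4] -> [7, 50, 32, -50, -2, 4] -> [-50, -2, 4]
  [-32, 14, 1, 15, 46, -9, -3, -32, -45] -> [32, -14, -1, -15, -46, 9, 3, 32, 45] -> [-15, -46, 9, 3, 32, 45]
  probe: [13, -5, 5, -22] -> [-13, 5, -5, 22] -> [22]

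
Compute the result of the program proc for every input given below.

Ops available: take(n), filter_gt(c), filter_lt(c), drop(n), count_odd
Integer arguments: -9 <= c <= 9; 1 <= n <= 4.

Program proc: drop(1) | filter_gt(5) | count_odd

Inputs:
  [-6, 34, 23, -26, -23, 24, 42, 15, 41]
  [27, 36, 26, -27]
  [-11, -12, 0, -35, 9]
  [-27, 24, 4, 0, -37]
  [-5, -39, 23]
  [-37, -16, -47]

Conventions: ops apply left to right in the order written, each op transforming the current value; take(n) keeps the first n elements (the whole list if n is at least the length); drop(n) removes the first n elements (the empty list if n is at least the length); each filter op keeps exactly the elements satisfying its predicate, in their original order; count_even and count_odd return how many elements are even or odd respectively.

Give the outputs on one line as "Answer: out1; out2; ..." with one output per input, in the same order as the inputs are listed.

3; 0; 1; 0; 1; 0

Execution, op by op:
  [-6, 34, 23, -26, -23, 24, 42, 15, 41] -> [34, 23, -26, -23, 24, 42, 15, 41] -> [34, 23, 24, 42, 15, 41] -> 3
  [27, 36, 26, -27] -> [36, 26, -27] -> [36, 26] -> 0
  [-11, -12, 0, -35, 9] -> [-12, 0, -35, 9] -> [9] -> 1
  [-27, 24, 4, 0, -37] -> [24, 4, 0, -37] -> [24] -> 0
  [-5, -39, 23] -> [-39, 23] -> [23] -> 1
  [-37, -16, -47] -> [-16, -47] -> [] -> 0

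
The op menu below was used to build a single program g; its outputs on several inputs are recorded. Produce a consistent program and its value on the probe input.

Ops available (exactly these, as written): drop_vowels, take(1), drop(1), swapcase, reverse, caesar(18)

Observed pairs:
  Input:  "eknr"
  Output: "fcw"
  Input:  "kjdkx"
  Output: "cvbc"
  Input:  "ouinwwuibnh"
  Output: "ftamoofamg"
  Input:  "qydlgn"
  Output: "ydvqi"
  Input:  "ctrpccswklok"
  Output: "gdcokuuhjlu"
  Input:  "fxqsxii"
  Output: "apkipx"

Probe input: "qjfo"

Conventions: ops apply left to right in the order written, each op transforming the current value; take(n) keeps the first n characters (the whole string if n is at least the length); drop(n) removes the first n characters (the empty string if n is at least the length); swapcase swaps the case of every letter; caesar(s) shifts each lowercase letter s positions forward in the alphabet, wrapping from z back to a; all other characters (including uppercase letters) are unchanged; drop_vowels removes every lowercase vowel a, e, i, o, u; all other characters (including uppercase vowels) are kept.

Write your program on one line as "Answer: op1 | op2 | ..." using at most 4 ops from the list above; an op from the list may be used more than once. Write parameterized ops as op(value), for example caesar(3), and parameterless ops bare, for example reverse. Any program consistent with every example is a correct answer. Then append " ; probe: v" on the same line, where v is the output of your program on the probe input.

reverse | caesar(18) | drop(1) ; probe: "xbi"

Check, running the answer program on each example:
  "eknr" -> "rnke" -> "jfcw" -> "fcw"
  "kjdkx" -> "xkdjk" -> "pcvbc" -> "cvbc"
  "ouinwwuibnh" -> "hnbiuwwniuo" -> "zftamoofamg" -> "ftamoofamg"
  "qydlgn" -> "ngldyq" -> "fydvqi" -> "ydvqi"
  "ctrpccswklok" -> "kolkwsccprtc" -> "cgdcokuuhjlu" -> "gdcokuuhjlu"
  "fxqsxii" -> "iixsqxf" -> "aapkipx" -> "apkipx"
  probe: "qjfo" -> "ofjq" -> "gxbi" -> "xbi"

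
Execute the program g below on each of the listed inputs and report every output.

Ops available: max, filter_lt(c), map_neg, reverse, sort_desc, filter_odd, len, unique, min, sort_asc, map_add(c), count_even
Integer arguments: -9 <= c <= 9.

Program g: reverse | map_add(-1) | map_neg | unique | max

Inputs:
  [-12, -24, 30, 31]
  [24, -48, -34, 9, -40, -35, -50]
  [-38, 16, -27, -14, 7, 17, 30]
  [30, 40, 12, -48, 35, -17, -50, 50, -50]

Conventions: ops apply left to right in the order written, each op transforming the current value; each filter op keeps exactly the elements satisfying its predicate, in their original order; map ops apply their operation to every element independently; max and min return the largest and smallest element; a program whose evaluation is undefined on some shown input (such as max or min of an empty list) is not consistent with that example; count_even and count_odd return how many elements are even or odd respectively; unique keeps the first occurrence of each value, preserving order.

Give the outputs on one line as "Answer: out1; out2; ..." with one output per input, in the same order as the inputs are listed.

25; 51; 39; 51

Execution, op by op:
  [-12, -24, 30, 31] -> [31, 30, -24, -12] -> [30, 29, -25, -13] -> [-30, -29, 25, 13] -> [-30, -29, 25, 13] -> 25
  [24, -48, -34, 9, -40, -35, -50] -> [-50, -35, -40, 9, -34, -48, 24] -> [-51, -36, -41, 8, -35, -49, 23] -> [51, 36, 41, -8, 35, 49, -23] -> [51, 36, 41, -8, 35, 49, -23] -> 51
  [-38, 16, -27, -14, 7, 17, 30] -> [30, 17, 7, -14, -27, 16, -38] -> [29, 16, 6, -15, -28, 15, -39] -> [-29, -16, -6, 15, 28, -15, 39] -> [-29, -16, -6, 15, 28, -15, 39] -> 39
  [30, 40, 12, -48, 35, -17, -50, 50, -50] -> [-50, 50, -50, -17, 35, -48, 12, 40, 30] -> [-51, 49, -51, -18, 34, -49, 11, 39, 29] -> [51, -49, 51, 18, -34, 49, -11, -39, -29] -> [51, -49, 18, -34, 49, -11, -39, -29] -> 51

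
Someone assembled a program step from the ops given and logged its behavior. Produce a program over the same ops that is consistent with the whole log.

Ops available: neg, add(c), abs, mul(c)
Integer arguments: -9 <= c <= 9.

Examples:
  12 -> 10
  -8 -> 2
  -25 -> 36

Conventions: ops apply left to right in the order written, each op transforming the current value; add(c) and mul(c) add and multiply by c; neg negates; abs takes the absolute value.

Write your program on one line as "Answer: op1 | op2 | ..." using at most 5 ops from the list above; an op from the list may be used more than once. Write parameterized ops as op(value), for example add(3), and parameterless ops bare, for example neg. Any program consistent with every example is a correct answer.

abs | neg | add(7) | mul(-2)

Check, running the answer program on each example:
  12 -> 12 -> -12 -> -5 -> 10
  -8 -> 8 -> -8 -> -1 -> 2
  -25 -> 25 -> -25 -> -18 -> 36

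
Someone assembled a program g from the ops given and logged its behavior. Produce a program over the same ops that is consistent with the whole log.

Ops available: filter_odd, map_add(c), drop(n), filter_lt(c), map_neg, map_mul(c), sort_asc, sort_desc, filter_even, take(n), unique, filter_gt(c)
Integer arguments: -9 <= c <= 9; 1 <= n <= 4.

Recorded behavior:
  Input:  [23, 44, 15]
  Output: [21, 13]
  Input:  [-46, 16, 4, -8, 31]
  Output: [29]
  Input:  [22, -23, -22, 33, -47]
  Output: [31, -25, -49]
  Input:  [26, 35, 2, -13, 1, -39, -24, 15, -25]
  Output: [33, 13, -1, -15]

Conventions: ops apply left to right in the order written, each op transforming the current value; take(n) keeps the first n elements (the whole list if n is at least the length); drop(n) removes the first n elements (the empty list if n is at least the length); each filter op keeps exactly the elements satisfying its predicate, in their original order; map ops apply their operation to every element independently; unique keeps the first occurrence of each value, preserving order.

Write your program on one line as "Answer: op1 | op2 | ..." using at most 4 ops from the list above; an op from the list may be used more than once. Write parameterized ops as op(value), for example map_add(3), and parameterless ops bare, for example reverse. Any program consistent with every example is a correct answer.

filter_odd | sort_desc | map_add(-2) | take(4)

Check, running the answer program on each example:
  [23, 44, 15] -> [23, 15] -> [23, 15] -> [21, 13] -> [21, 13]
  [-46, 16, 4, -8, 31] -> [31] -> [31] -> [29] -> [29]
  [22, -23, -22, 33, -47] -> [-23, 33, -47] -> [33, -23, -47] -> [31, -25, -49] -> [31, -25, -49]
  [26, 35, 2, -13, 1, -39, -24, 15, -25] -> [35, -13, 1, -39, 15, -25] -> [35, 15, 1, -13, -25, -39] -> [33, 13, -1, -15, -27, -41] -> [33, 13, -1, -15]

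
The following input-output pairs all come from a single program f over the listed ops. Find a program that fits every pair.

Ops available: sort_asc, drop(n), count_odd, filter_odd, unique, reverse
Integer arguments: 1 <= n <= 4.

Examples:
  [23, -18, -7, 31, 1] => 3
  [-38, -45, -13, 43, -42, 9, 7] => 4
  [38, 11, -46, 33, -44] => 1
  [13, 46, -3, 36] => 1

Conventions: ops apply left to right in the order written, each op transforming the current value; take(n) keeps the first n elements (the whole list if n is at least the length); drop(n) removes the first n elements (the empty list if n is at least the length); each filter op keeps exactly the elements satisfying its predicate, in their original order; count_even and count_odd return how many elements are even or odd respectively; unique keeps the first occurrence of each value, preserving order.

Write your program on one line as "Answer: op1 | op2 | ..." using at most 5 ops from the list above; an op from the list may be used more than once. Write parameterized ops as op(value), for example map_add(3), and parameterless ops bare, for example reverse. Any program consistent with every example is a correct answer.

sort_asc | filter_odd | reverse | drop(1) | count_odd

Check, running the answer program on each example:
  [23, -18, -7, 31, 1] -> [-18, -7, 1, 23, 31] -> [-7, 1, 23, 31] -> [31, 23, 1, -7] -> [23, 1, -7] -> 3
  [-38, -45, -13, 43, -42, 9, 7] -> [-45, -42, -38, -13, 7, 9, 43] -> [-45, -13, 7, 9, 43] -> [43, 9, 7, -13, -45] -> [9, 7, -13, -45] -> 4
  [38, 11, -46, 33, -44] -> [-46, -44, 11, 33, 38] -> [11, 33] -> [33, 11] -> [11] -> 1
  [13, 46, -3, 36] -> [-3, 13, 36, 46] -> [-3, 13] -> [13, -3] -> [-3] -> 1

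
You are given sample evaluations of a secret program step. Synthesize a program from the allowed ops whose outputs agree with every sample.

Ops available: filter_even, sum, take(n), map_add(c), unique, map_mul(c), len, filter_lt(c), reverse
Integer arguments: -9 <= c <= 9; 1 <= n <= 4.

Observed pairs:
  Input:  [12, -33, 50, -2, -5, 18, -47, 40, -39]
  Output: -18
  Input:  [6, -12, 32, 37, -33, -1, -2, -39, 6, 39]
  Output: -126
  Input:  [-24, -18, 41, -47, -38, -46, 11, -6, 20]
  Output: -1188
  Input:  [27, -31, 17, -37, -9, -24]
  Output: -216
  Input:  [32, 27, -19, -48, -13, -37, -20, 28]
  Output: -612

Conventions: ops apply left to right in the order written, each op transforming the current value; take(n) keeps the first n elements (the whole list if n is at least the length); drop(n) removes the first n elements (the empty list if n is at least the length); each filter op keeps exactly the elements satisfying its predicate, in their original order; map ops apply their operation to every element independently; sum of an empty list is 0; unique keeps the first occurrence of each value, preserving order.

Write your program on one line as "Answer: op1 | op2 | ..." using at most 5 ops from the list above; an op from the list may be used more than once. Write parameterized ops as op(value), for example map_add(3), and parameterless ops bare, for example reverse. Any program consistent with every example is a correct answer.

map_mul(9) | filter_even | filter_lt(-6) | sum

Check, running the answer program on each example:
  [12, -33, 50, -2, -5, 18, -47, 40, -39] -> [108, -297, 450, -18, -45, 162, -423, 360, -351] -> [108, 450, -18, 162, 360] -> [-18] -> -18
  [6, -12, 32, 37, -33, -1, -2, -39, 6, 39] -> [54, -108, 288, 333, -297, -9, -18, -351, 54, 351] -> [54, -108, 288, -18, 54] -> [-108, -18] -> -126
  [-24, -18, 41, -47, -38, -46, 11, -6, 20] -> [-216, -162, 369, -423, -342, -414, 99, -54, 180] -> [-216, -162, -342, -414, -54, 180] -> [-216, -162, -342, -414, -54] -> -1188
  [27, -31, 17, -37, -9, -24] -> [243, -279, 153, -333, -81, -216] -> [-216] -> [-216] -> -216
  [32, 27, -19, -48, -13, -37, -20, 28] -> [288, 243, -171, -432, -117, -333, -180, 252] -> [288, -432, -180, 252] -> [-432, -180] -> -612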